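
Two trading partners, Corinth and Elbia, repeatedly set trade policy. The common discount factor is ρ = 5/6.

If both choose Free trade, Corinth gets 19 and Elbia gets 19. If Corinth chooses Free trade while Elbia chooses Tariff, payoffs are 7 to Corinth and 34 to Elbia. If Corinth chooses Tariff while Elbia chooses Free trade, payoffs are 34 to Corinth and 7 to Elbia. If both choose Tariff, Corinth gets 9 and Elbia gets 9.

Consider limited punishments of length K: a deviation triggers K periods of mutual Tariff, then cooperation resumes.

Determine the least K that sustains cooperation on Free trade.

IC: ρ(1−ρ^K)/(1−ρ) ≥ (34−19)/(19−9) = 3/2.
With ρ = 5/6: need 1 − ρ^K ≥ 3/2·(1−5/6)/(5/6), i.e. ρ^K ≤ 0.7000.
Since (5/6)^1 = 0.8333 and (5/6)^2 = 0.6944, the smallest such K is 2.

2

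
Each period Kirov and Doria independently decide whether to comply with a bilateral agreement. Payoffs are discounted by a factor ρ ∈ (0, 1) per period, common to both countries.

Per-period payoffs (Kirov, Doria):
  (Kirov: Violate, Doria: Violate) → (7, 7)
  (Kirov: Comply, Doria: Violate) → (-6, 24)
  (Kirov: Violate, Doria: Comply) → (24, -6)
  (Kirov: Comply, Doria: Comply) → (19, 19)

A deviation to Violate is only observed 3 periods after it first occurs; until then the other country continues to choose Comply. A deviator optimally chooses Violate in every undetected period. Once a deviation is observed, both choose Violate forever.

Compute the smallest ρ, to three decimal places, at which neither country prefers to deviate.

0.665

A deviator earns 24 for 3 periods, then 7 forever; cooperating earns 19 forever. Multiplying the IC by (1−ρ):
19 ≥ 24(1−ρ^3) + 7ρ^3, so 17·ρ^3 ≥ 5 and ρ^3 ≥ 5/17.
ρ ≥ (5/17)^(1/3) ≈ 0.665.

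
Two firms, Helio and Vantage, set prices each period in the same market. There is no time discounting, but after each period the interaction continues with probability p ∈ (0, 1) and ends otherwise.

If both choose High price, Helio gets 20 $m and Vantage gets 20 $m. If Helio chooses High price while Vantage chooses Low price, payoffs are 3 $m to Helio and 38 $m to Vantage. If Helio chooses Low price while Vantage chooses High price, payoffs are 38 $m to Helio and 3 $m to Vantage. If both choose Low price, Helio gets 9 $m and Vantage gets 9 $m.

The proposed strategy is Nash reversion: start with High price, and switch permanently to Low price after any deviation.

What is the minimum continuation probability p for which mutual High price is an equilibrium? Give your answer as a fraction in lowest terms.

Expected cooperation value is 20 + p·20 + p²·20 + … = 20/(1−p); deviation gives 38 + p·9/(1−p).
20 ≥ 38(1−p) + 9p ⇒ 29p ≥ 18 ⇒ p ≥ 18/29.

18/29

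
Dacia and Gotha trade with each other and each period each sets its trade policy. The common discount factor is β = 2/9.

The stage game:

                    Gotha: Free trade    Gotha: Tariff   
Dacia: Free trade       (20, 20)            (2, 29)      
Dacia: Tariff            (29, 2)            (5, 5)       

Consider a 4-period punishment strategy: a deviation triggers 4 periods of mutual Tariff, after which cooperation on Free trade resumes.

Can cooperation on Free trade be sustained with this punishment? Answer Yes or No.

Comparing payoff streams over the 5 periods until play realigns: cooperate → 20(1+β+…+β^4); deviate → 29 + 5(β+…+β^4).
Cooperation is sustained iff (20−5)(β+…+β^4) ≥ 29−20.
β+…+β^4 = 2/9·(1−(2/9)^4)/(1−2/9) = 0.2850, and (29−20)/(20−5) = 0.6000.
0.2850 < 0.6000, so cooperation is not sustainable.

No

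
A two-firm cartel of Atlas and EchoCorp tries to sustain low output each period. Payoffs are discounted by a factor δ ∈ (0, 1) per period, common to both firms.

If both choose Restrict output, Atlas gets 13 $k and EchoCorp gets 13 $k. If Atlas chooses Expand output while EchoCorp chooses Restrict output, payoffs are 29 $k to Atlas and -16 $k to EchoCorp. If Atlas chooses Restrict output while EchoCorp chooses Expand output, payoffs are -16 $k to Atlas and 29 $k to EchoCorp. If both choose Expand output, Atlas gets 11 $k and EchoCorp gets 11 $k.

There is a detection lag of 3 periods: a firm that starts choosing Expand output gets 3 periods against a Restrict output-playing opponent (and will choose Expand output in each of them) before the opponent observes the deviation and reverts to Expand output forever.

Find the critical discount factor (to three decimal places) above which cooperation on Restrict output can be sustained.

0.961

Deviating for the 3 undetected periods gains 29−13 = 16 per period over cooperation, then loses 13−11 = 2 per period forever once punishment starts.
Gain: 16(1 + δ + … + δ^2); loss: 2·δ^3/(1−δ).
No profitable deviation ⇔ 16(1−δ^3) ≤ 2·δ^3, i.e. δ^3 ≥ 16/(16+2) = 8/9.
Hence δ ≥ (8/9)^(1/3) ≈ 0.961.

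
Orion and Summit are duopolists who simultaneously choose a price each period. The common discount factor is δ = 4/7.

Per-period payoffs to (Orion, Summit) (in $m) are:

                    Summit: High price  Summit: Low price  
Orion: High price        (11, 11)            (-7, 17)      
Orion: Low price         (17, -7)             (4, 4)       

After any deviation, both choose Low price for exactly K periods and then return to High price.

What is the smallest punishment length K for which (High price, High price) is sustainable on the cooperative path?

2

Need Σ_{k=1}^{K} δ^k ≥ (17−11)/(11−4) = 0.8571 at δ = 4/7.
At K = 1 the sum is 0.5714 < 0.8571; at K = 2 it is 0.8980 ≥ 0.8571.
So the minimum punishment length is K = 2.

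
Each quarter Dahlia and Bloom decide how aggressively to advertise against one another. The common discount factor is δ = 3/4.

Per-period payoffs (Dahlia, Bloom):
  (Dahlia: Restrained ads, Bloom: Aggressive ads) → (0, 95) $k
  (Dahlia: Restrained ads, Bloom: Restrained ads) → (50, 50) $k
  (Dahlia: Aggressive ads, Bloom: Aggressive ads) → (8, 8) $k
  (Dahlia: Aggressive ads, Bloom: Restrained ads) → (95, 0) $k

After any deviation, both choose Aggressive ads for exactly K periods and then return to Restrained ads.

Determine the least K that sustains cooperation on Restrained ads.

2

Need Σ_{k=1}^{K} δ^k ≥ (95−50)/(50−8) = 1.0714 at δ = 3/4.
At K = 1 the sum is 0.7500 < 1.0714; at K = 2 it is 1.3125 ≥ 1.0714.
So the minimum punishment length is K = 2.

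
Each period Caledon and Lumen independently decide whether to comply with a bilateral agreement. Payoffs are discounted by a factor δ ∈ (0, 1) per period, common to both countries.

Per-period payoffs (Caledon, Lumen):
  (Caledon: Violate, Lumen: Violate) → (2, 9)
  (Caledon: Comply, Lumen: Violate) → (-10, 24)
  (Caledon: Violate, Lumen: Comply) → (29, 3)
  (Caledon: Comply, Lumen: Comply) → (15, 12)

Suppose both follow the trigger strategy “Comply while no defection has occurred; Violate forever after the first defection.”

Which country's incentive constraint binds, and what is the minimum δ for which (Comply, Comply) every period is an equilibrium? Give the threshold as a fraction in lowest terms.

Lumen; δ ≥ 4/5

Caledon's threshold: (29−15)/(29−2) = 14/27.
Lumen's threshold: (24−12)/(24−9) = 4/5.
14/27 < 4/5, so Lumen binds and δ* = 4/5.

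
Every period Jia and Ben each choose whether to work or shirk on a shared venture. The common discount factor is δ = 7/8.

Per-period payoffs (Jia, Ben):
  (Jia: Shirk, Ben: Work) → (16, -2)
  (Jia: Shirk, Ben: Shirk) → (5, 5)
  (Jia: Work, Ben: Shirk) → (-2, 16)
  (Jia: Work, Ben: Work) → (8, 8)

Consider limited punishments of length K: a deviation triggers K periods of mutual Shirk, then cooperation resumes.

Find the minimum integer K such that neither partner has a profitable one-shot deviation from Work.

No profitable deviation requires (8−5)(δ+…+δ^K) ≥ 16−8, i.e. δ+…+δ^K ≥ 8/3 ≈ 2.6667.
With δ = 7/8, the partial sums are K=1: 0.8750, K=2: 1.6406, K=3: 2.3105, K=4: 2.8967.
K = 4 is the first length at which the sum reaches 2.6667.

4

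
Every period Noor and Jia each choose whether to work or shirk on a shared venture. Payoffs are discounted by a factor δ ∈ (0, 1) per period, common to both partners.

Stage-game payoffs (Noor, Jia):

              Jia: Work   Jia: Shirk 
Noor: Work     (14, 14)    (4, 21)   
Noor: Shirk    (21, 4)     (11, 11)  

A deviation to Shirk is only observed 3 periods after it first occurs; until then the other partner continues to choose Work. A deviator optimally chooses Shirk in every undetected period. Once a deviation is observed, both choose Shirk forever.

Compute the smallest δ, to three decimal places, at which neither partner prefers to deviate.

Deviating for the 3 undetected periods gains 21−14 = 7 per period over cooperation, then loses 14−11 = 3 per period forever once punishment starts.
Gain: 7(1 + δ + … + δ^2); loss: 3·δ^3/(1−δ).
No profitable deviation ⇔ 7(1−δ^3) ≤ 3·δ^3, i.e. δ^3 ≥ 7/(7+3) = 7/10.
Hence δ ≥ (7/10)^(1/3) ≈ 0.888.

0.888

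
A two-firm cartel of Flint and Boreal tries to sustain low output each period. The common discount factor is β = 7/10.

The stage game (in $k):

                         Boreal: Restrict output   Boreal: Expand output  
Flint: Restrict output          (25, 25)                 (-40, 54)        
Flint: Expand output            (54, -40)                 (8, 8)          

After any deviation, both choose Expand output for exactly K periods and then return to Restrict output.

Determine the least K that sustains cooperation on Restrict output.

4

IC: β(1−β^K)/(1−β) ≥ (54−25)/(25−8) = 29/17.
With β = 7/10: need 1 − β^K ≥ 29/17·(1−7/10)/(7/10), i.e. β^K ≤ 0.2689.
Since (7/10)^3 = 0.3430 and (7/10)^4 = 0.2401, the smallest such K is 4.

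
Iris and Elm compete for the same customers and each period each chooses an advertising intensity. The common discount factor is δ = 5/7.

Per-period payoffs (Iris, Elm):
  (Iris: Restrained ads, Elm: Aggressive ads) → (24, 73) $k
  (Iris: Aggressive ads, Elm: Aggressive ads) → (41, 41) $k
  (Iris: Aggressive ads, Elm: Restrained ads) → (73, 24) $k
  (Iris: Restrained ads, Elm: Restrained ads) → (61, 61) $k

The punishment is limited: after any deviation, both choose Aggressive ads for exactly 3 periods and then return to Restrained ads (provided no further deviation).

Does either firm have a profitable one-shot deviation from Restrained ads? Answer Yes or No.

No

IC: δ+…+δ^3 ≥ (73−61)/(61−41) = 3/5.
At δ = 5/7: partial sum = 1.5889 ≥ 0.6000. Cooperation sustainable.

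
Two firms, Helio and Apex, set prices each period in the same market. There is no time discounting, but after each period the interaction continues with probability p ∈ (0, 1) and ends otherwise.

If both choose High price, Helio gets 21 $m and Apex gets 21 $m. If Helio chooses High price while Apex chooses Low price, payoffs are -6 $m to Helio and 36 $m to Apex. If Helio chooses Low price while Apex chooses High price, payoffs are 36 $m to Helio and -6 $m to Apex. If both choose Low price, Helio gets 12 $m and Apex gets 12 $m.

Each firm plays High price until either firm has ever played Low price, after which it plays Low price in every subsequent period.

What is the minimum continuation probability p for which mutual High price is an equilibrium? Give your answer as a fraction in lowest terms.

5/8

With no time discounting, the continuation probability p plays the role of the discount factor.
Grim-trigger IC: 21/(1−p) ≥ 36 + 12p/(1−p) ⇒ p ≥ (36−21)/(36−12) = 5/8.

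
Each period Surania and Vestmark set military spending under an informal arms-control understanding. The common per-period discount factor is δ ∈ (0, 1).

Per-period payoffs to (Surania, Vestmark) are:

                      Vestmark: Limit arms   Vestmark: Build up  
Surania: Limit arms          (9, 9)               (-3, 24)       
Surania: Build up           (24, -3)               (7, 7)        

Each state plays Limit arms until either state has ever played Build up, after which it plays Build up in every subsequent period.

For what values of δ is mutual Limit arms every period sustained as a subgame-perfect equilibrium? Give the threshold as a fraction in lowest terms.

15/17

Under grim trigger the critical discount factor is (T−C)/(T−P) with T = 24, C = 9, P = 7.
δ* = (24−9)/(24−7) = 15/17.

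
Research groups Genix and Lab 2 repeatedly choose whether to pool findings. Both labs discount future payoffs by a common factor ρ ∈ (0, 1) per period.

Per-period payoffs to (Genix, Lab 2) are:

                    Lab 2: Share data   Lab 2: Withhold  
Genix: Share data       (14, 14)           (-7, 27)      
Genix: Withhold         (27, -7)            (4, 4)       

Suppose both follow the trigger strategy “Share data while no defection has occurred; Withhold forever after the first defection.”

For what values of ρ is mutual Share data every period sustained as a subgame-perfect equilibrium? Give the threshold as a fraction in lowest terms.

Cooperation forever yields 14 each period: 14/(1−ρ).
Deviating yields 27 once, then 4 forever: 27 + 4ρ/(1−ρ).
No profitable deviation requires 14/(1−ρ) ≥ 27 + 4ρ/(1−ρ).
Multiplying by (1−ρ): 14 ≥ 27(1−ρ) + 4ρ = 27 − 23ρ.
So 23ρ ≥ 13, i.e. ρ ≥ 13/23.

13/23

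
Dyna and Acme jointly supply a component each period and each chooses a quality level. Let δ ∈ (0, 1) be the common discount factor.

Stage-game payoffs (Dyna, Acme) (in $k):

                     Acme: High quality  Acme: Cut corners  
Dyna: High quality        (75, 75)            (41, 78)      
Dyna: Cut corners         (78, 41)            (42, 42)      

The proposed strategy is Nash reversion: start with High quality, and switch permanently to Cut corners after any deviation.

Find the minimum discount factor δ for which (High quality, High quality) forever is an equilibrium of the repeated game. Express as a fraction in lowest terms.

75/(1−δ) ≥ 78 + 42δ/(1−δ)
75 ≥ 78 − 36δ
δ ≥ 3/36 = 1/12.

1/12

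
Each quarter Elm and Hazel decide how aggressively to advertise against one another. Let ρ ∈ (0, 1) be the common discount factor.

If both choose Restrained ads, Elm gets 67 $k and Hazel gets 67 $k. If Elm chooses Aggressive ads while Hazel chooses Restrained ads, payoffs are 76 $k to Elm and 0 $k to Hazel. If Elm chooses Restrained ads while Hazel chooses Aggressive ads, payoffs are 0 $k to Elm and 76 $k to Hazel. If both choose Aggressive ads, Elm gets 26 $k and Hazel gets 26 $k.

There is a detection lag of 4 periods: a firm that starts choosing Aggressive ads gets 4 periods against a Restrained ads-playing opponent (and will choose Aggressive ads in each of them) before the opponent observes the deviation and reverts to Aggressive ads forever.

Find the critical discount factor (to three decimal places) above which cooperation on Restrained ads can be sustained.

0.651

The best deviation is to choose Aggressive ads for all 4 undetected periods, earning 76 each, then 26 forever once detected.
Deviation value: 76(1−ρ^4)/(1−ρ) + 26ρ^4/(1−ρ); cooperation value: 67/(1−ρ).
IC: 67 ≥ 76(1−ρ^4) + 26ρ^4 = 76 − 50ρ^4.
So ρ^4 ≥ 9/50, giving ρ ≥ (9/50)^(1/4) ≈ 0.651.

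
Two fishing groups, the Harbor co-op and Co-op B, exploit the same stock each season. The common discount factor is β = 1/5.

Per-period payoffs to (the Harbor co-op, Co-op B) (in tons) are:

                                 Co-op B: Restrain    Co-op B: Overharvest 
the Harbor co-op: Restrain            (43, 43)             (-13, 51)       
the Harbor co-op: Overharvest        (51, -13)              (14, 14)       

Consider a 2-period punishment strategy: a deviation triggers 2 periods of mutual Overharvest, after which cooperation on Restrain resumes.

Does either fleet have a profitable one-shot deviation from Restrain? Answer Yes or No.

A one-shot deviation gives 51 now, then 14 for 2 periods, then back to 43.
Gain from deviating: (51−43) today; loss: (43−14) in each of the next 2 periods.
No-deviation condition: (43−14)(β+…+β^2) ≥ 51−43, i.e. β+…+β^2 ≥ 8/29.
At β = 1/5: β+…+β^2 = 0.2400 < 0.2759.
So cooperation is not sustainable.

Yes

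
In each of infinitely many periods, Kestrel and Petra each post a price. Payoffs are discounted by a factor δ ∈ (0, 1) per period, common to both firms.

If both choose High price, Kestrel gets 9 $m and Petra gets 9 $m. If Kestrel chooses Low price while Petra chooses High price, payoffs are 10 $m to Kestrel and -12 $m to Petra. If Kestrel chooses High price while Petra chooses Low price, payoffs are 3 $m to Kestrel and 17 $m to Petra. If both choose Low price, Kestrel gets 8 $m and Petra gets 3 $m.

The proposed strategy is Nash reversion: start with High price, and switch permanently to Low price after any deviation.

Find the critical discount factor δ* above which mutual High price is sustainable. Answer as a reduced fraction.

4/7

Kestrel's threshold: (10−9)/(10−8) = 1/2.
Petra's threshold: (17−9)/(17−3) = 4/7.
1/2 < 4/7, so Petra binds and δ* = 4/7.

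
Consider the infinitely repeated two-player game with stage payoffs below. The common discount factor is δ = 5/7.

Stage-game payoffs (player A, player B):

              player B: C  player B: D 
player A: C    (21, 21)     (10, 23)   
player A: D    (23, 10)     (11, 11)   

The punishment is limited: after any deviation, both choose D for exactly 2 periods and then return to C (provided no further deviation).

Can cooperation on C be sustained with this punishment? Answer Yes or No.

Yes

IC: δ+…+δ^2 ≥ (23−21)/(21−11) = 1/5.
At δ = 5/7: partial sum = 1.2245 ≥ 0.2000. Cooperation sustainable.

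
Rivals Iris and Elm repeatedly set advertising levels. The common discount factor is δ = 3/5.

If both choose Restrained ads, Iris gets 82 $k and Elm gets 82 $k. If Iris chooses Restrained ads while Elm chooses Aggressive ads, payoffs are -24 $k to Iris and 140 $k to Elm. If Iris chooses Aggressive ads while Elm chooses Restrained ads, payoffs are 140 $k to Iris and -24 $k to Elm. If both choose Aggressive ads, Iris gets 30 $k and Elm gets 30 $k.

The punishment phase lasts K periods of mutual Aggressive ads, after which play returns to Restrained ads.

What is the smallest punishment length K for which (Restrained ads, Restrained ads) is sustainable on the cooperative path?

Need Σ_{k=1}^{K} δ^k ≥ (140−82)/(82−30) = 1.1154 at δ = 3/5.
At K = 2 the sum is 0.9600 < 1.1154; at K = 3 it is 1.1760 ≥ 1.1154.
So the minimum punishment length is K = 3.

3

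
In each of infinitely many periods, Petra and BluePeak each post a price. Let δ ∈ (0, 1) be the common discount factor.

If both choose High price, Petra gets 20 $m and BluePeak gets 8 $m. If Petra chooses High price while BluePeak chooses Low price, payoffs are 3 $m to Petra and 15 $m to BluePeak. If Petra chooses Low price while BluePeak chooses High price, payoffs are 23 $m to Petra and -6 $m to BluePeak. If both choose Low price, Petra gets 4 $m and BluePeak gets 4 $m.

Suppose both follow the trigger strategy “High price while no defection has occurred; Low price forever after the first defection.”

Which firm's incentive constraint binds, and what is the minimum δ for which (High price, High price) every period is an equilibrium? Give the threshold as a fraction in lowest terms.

BluePeak; δ ≥ 7/11

Petra: cooperation gives 20 each period; deviation gives 23 once then 4 forever.
  20/(1−δ) ≥ 23 + 4δ/(1−δ) ⇒ δ ≥ 3/19.
BluePeak: cooperation gives 8 each period; deviation gives 15 once then 4 forever.
  δ ≥ 7/11.
Both must hold, so the binding constraint is BluePeak's: δ ≥ 7/11.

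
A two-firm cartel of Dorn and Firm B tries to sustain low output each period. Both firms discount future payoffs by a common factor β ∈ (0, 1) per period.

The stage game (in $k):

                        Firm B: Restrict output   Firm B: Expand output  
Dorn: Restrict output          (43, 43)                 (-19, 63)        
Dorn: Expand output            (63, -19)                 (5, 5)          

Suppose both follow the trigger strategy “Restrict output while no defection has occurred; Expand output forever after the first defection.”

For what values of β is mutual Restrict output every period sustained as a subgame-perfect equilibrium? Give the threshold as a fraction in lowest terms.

Cooperation forever yields 43 each period: 43/(1−β).
Deviating yields 63 once, then 5 forever: 63 + 5β/(1−β).
No profitable deviation requires 43/(1−β) ≥ 63 + 5β/(1−β).
Multiplying by (1−β): 43 ≥ 63(1−β) + 5β = 63 − 58β.
So 58β ≥ 20, i.e. β ≥ 20/58 = 10/29.

10/29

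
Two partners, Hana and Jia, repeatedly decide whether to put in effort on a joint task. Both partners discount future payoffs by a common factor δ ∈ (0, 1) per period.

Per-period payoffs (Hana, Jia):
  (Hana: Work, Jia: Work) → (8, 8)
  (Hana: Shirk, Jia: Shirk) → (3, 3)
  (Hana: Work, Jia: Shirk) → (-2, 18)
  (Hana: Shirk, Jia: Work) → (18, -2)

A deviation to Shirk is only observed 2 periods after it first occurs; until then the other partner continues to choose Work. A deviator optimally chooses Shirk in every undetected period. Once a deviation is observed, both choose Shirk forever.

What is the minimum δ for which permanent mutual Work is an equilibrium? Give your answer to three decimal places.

0.816

Deviating for the 2 undetected periods gains 18−8 = 10 per period over cooperation, then loses 8−3 = 5 per period forever once punishment starts.
Gain: 10(1 + δ + … + δ^1); loss: 5·δ^2/(1−δ).
No profitable deviation ⇔ 10(1−δ^2) ≤ 5·δ^2, i.e. δ^2 ≥ 10/(10+5) = 2/3.
Hence δ ≥ (2/3)^(1/2) ≈ 0.816.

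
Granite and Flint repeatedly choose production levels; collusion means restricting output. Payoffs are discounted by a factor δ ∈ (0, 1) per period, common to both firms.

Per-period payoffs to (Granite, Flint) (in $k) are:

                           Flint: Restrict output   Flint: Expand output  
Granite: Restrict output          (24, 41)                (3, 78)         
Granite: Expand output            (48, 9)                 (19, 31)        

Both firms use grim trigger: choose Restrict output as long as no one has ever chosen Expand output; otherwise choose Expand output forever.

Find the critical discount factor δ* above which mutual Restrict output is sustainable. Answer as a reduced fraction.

24/29

For Granite: deviation gain 48−24 = 24, per-period punishment loss 24−19 = 5. IC gives δ ≥ 24/29.
For Flint: gain 37, loss 10 per period, so δ ≥ 37/47.
The tighter constraint is Granite's, so cooperation needs δ ≥ 24/29.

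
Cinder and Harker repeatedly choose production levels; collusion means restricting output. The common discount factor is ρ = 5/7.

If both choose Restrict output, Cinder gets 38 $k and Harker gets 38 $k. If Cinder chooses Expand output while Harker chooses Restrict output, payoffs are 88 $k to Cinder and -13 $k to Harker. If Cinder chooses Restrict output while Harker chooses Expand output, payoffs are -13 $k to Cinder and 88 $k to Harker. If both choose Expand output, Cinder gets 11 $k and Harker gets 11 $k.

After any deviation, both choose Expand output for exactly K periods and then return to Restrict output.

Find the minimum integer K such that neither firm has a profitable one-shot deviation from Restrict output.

5

Need Σ_{k=1}^{K} ρ^k ≥ (88−38)/(38−11) = 1.8519 at ρ = 5/7.
At K = 4 the sum is 1.8492 < 1.8519; at K = 5 it is 2.0352 ≥ 1.8519.
So the minimum punishment length is K = 5.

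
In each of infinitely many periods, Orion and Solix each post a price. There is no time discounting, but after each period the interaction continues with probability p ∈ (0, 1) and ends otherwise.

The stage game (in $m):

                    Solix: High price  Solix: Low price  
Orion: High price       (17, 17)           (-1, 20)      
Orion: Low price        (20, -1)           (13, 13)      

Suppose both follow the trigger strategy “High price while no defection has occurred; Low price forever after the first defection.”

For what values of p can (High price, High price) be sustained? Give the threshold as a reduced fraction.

With no time discounting, the continuation probability p plays the role of the discount factor.
Grim-trigger IC: 17/(1−p) ≥ 20 + 13p/(1−p) ⇒ p ≥ (20−17)/(20−13) = 3/7.

3/7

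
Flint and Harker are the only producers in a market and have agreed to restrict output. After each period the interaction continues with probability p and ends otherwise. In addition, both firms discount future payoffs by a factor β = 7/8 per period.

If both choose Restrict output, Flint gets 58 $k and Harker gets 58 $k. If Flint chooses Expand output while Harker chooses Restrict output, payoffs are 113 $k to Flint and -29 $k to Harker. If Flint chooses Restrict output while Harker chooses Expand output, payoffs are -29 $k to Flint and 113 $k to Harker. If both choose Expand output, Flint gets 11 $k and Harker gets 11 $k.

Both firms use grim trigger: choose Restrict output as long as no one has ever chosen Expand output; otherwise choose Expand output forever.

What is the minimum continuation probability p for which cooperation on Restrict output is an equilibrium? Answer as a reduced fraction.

Expected continuation weight on next period's payoff is β·p = 7/8·p, which plays the role of the discount factor.
Cooperation requires 7/8·p ≥ (113−58)/(113−11) = 55/102, hence p ≥ 220/357.

220/357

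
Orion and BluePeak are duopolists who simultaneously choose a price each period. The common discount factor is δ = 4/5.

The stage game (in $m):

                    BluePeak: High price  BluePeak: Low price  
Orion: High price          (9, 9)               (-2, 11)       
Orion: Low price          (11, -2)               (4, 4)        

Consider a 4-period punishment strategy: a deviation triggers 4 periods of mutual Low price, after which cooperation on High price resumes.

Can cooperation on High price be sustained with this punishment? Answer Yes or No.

Yes

Comparing payoff streams over the 5 periods until play realigns: cooperate → 9(1+δ+…+δ^4); deviate → 11 + 4(δ+…+δ^4).
Cooperation is sustained iff (9−4)(δ+…+δ^4) ≥ 11−9.
δ+…+δ^4 = 4/5·(1−(4/5)^4)/(1−4/5) = 2.3616, and (11−9)/(9−4) = 0.4000.
2.3616 ≥ 0.4000, so cooperation is sustainable.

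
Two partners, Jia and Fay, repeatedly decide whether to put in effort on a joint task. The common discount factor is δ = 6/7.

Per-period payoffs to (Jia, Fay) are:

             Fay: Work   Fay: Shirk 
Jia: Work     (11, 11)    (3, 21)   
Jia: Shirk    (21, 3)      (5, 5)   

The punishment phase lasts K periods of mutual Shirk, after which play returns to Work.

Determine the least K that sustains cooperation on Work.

IC: δ(1−δ^K)/(1−δ) ≥ (21−11)/(11−5) = 5/3.
With δ = 6/7: need 1 − δ^K ≥ 5/3·(1−6/7)/(6/7), i.e. δ^K ≤ 0.7222.
Since (6/7)^2 = 0.7347 and (6/7)^3 = 0.6297, the smallest such K is 3.

3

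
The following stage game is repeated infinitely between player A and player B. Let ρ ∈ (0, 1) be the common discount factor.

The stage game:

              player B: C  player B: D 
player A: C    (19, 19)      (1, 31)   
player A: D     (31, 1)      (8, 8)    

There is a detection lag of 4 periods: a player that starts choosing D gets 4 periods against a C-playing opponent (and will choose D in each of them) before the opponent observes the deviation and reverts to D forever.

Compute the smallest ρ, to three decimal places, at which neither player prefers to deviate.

0.850

A deviator earns 31 for 4 periods, then 8 forever; cooperating earns 19 forever. Multiplying the IC by (1−ρ):
19 ≥ 31(1−ρ^4) + 8ρ^4, so 23·ρ^4 ≥ 12 and ρ^4 ≥ 12/23.
ρ ≥ (12/23)^(1/4) ≈ 0.850.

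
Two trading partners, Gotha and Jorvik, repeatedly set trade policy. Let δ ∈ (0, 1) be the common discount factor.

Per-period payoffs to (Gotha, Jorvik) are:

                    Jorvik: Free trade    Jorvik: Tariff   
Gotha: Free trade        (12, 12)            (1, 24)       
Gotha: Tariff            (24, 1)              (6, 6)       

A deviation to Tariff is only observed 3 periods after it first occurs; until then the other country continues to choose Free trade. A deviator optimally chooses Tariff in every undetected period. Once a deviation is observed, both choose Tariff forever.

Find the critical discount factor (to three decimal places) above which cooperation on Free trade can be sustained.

0.874

The best deviation is to choose Tariff for all 3 undetected periods, earning 24 each, then 6 forever once detected.
Deviation value: 24(1−δ^3)/(1−δ) + 6δ^3/(1−δ); cooperation value: 12/(1−δ).
IC: 12 ≥ 24(1−δ^3) + 6δ^3 = 24 − 18δ^3.
So δ^3 ≥ 12/18 = 2/3, giving δ ≥ (2/3)^(1/3) ≈ 0.874.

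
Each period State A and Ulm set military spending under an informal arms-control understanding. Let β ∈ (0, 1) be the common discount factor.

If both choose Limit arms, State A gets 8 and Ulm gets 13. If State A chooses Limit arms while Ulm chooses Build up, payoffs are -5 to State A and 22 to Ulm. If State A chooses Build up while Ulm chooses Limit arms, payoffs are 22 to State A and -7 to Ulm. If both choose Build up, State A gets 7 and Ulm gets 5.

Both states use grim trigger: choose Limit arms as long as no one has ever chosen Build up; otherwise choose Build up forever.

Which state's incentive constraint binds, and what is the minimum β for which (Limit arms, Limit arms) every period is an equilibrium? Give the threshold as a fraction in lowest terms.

For State A: deviation gain 22−8 = 14, per-period punishment loss 8−7 = 1. IC gives β ≥ 14/15.
For Ulm: gain 9, loss 8 per period, so β ≥ 9/17.
The tighter constraint is State A's, so cooperation needs β ≥ 14/15.

State A; β ≥ 14/15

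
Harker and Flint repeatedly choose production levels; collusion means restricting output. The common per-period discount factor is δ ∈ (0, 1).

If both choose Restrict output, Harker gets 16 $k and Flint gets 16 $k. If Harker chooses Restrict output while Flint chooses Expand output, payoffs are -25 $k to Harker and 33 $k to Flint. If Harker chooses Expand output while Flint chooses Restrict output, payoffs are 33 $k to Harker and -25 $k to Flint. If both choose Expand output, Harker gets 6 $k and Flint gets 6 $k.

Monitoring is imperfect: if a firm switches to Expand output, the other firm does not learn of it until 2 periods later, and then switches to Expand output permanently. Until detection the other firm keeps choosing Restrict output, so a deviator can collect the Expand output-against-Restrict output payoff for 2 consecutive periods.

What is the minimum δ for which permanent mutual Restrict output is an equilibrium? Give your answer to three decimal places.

The best deviation is to choose Expand output for all 2 undetected periods, earning 33 each, then 6 forever once detected.
Deviation value: 33(1−δ^2)/(1−δ) + 6δ^2/(1−δ); cooperation value: 16/(1−δ).
IC: 16 ≥ 33(1−δ^2) + 6δ^2 = 33 − 27δ^2.
So δ^2 ≥ 17/27, giving δ ≥ (17/27)^(1/2) ≈ 0.793.

0.793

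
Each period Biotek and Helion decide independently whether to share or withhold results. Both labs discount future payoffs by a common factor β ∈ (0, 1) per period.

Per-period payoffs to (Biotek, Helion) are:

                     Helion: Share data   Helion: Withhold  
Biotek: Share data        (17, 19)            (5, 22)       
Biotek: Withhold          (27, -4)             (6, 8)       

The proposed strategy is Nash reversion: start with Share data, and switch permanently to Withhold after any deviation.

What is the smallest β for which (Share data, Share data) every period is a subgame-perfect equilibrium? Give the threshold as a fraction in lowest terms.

10/21

Biotek: cooperation gives 17 each period; deviation gives 27 once then 6 forever.
  17/(1−β) ≥ 27 + 6β/(1−β) ⇒ β ≥ 10/21.
Helion: cooperation gives 19 each period; deviation gives 22 once then 8 forever.
  β ≥ 3/14.
Both must hold, so the binding constraint is Biotek's: β ≥ 10/21.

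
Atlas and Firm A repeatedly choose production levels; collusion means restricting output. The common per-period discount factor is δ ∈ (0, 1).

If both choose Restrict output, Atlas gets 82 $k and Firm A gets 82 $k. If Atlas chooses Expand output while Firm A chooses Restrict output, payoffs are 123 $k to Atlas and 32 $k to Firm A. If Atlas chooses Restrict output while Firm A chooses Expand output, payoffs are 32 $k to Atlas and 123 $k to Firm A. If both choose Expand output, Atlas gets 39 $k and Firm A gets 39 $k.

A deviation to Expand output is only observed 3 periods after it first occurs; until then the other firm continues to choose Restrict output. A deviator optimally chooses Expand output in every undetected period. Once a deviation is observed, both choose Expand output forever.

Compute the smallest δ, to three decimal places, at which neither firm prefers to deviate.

A deviator earns 123 for 3 periods, then 39 forever; cooperating earns 82 forever. Multiplying the IC by (1−δ):
82 ≥ 123(1−δ^3) + 39δ^3, so 84·δ^3 ≥ 41 and δ^3 ≥ 41/84.
δ ≥ (41/84)^(1/3) ≈ 0.787.

0.787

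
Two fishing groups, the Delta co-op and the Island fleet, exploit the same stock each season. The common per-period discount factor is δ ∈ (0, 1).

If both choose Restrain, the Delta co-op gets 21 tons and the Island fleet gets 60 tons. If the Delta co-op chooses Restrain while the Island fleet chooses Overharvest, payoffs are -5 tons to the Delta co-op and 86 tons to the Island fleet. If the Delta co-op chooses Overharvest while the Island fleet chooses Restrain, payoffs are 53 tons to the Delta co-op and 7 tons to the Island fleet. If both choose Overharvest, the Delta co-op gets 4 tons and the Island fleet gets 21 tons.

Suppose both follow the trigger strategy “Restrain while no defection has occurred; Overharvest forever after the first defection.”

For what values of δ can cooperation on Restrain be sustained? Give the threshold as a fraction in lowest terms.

32/49

the Delta co-op: cooperation gives 21 each period; deviation gives 53 once then 4 forever.
  21/(1−δ) ≥ 53 + 4δ/(1−δ) ⇒ δ ≥ 32/49.
the Island fleet: cooperation gives 60 each period; deviation gives 86 once then 21 forever.
  δ ≥ 26/65 = 2/5.
Both must hold, so the binding constraint is the Delta co-op's: δ ≥ 32/49.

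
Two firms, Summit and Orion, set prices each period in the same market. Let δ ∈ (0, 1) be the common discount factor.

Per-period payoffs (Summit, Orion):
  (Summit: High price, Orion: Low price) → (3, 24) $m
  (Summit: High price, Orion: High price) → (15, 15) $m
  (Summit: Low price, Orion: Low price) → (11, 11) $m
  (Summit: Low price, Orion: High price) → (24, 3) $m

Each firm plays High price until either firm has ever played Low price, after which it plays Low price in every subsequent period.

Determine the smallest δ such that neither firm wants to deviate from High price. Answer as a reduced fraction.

15/(1−δ) ≥ 24 + 11δ/(1−δ)
15 ≥ 24 − 13δ
δ ≥ 9/13.

9/13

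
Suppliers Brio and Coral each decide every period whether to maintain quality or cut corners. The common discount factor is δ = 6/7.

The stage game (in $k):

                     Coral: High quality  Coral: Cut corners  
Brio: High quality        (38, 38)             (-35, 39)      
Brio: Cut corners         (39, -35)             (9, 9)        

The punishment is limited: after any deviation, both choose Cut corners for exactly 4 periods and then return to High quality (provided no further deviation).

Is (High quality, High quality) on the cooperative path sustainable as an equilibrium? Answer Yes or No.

Yes

IC: δ+…+δ^4 ≥ (39−38)/(38−9) = 1/29.
At δ = 6/7: partial sum = 2.7613 ≥ 0.0345. Cooperation sustainable.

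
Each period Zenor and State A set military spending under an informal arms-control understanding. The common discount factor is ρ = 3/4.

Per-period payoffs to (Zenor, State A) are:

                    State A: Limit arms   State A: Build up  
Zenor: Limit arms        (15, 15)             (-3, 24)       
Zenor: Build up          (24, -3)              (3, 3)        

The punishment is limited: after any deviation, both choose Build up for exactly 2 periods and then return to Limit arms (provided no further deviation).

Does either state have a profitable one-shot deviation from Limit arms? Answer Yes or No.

No

A one-shot deviation gives 24 now, then 3 for 2 periods, then back to 15.
Gain from deviating: (24−15) today; loss: (15−3) in each of the next 2 periods.
No-deviation condition: (15−3)(ρ+…+ρ^2) ≥ 24−15, i.e. ρ+…+ρ^2 ≥ 3/4.
At ρ = 3/4: ρ+…+ρ^2 = 1.3125 ≥ 0.7500.
So cooperation is sustainable.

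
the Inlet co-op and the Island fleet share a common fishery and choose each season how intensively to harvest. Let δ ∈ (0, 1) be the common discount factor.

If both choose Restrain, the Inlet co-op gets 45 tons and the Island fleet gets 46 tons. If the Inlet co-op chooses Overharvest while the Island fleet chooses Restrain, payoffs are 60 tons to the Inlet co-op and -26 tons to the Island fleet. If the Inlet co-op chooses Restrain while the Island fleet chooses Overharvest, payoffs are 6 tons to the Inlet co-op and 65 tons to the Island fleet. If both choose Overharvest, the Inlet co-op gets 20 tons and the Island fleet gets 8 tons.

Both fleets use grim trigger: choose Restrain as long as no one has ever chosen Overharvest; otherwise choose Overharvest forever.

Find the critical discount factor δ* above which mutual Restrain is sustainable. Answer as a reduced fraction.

the Inlet co-op: cooperation gives 45 each period; deviation gives 60 once then 20 forever.
  45/(1−δ) ≥ 60 + 20δ/(1−δ) ⇒ δ ≥ 15/40 = 3/8.
the Island fleet: cooperation gives 46 each period; deviation gives 65 once then 8 forever.
  δ ≥ 19/57 = 1/3.
Both must hold, so the binding constraint is the Inlet co-op's: δ ≥ 3/8.

3/8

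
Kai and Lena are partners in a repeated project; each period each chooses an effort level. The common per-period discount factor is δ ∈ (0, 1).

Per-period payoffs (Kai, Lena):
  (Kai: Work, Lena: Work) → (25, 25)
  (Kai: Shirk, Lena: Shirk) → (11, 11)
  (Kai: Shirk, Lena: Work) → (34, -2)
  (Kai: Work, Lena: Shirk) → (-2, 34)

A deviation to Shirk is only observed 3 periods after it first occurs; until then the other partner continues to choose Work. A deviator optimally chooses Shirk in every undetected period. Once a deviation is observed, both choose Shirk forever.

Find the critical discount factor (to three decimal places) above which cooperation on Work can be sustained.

Deviating for the 3 undetected periods gains 34−25 = 9 per period over cooperation, then loses 25−11 = 14 per period forever once punishment starts.
Gain: 9(1 + δ + … + δ^2); loss: 14·δ^3/(1−δ).
No profitable deviation ⇔ 9(1−δ^3) ≤ 14·δ^3, i.e. δ^3 ≥ 9/(9+14) = 9/23.
Hence δ ≥ (9/23)^(1/3) ≈ 0.731.

0.731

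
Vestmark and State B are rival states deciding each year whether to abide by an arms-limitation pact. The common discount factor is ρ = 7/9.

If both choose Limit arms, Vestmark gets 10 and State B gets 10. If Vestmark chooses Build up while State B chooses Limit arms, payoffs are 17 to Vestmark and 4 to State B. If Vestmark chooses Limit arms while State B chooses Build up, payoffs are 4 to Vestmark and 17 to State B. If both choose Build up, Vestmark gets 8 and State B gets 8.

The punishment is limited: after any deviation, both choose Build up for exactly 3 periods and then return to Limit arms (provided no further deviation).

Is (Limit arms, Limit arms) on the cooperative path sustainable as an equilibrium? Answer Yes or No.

IC: ρ+…+ρ^3 ≥ (17−10)/(10−8) = 7/2.
At ρ = 7/9: partial sum = 1.8532 < 3.5000. Cooperation not sustainable.

No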